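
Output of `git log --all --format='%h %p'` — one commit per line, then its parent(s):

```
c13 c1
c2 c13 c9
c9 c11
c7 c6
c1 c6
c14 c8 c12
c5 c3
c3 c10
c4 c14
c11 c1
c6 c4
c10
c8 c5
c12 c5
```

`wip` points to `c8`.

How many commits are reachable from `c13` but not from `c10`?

9

Reachable from c13: {c1, c10, c12, c13, c14, c3, c4, c5, c6, c8}.
Reachable from c10: {c10}.
In c13's history but not c10's: {c1, c12, c13, c14, c3, c4, c5, c6, c8} — 9 commits.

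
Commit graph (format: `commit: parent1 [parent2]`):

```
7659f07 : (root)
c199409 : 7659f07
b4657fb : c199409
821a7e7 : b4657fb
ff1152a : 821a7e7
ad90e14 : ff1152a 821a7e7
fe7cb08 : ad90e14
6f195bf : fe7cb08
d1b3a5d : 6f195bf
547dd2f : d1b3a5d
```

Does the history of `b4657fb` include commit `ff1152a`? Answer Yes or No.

Ancestors of b4657fb: {7659f07, b4657fb, c199409}.
ff1152a is not in that set, so it is not an ancestor of b4657fb.

No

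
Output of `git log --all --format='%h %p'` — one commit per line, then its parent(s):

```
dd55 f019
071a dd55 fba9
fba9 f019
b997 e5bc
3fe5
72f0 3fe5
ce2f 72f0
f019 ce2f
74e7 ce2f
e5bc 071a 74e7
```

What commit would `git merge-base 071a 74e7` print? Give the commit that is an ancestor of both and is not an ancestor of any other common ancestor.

ce2f

Ancestors of 071a: {071a, 3fe5, 72f0, ce2f, dd55, f019, fba9}.
Ancestors of 74e7: {3fe5, 72f0, 74e7, ce2f}.
Common ancestors: {3fe5, 72f0, ce2f}.
Among these, ce2f is not an ancestor of any other common ancestor — it is the merge base.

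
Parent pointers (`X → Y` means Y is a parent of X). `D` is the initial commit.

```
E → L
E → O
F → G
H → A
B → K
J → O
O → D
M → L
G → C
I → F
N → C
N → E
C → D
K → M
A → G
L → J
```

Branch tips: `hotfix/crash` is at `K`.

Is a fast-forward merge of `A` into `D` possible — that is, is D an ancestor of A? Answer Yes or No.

Yes

A fast-forward from D to A is possible iff D is an ancestor of A.
Ancestors of A: {A, C, D, G}.
D is among them, so fast-forward is possible.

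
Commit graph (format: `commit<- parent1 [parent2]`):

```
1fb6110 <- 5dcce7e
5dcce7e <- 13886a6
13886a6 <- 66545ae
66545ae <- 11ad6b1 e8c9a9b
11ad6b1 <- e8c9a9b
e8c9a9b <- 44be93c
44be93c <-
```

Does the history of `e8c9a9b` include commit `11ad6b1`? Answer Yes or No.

Ancestors of e8c9a9b: {44be93c, e8c9a9b}.
11ad6b1 is not in that set, so it is not an ancestor of e8c9a9b.

No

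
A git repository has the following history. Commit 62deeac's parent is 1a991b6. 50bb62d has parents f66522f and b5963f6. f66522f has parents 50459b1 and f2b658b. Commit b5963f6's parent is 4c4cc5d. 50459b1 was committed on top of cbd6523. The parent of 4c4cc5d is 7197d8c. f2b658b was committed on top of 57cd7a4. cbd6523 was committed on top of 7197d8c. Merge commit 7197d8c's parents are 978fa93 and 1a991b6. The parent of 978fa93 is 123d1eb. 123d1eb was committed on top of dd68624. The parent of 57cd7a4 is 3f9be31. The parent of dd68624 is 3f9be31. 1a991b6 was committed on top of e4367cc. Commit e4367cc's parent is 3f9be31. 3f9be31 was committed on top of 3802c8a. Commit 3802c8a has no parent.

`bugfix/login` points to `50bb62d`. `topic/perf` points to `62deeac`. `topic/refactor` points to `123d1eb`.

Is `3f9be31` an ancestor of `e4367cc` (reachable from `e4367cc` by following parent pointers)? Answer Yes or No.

Yes

Ancestors of e4367cc (commits reachable by following parents): {3802c8a, 3f9be31, e4367cc}.
3f9be31 is in that set, so it is an ancestor of e4367cc.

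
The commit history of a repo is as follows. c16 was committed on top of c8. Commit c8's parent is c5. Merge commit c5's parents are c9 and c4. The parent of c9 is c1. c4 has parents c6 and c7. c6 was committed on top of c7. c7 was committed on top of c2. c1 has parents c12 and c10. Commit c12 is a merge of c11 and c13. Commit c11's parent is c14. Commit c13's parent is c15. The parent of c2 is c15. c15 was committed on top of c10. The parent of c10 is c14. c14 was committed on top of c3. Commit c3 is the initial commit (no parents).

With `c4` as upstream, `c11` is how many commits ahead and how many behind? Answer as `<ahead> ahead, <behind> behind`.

1 ahead, 6 behind

Reachable from c11: {c11, c14, c3}.
Reachable from c4: {c10, c14, c15, c2, c3, c4, c6, c7}.
Only in c11's history (ahead): {c11} — 1.
Only in c4's history (behind): {c10, c15, c2, c4, c6, c7} — 6.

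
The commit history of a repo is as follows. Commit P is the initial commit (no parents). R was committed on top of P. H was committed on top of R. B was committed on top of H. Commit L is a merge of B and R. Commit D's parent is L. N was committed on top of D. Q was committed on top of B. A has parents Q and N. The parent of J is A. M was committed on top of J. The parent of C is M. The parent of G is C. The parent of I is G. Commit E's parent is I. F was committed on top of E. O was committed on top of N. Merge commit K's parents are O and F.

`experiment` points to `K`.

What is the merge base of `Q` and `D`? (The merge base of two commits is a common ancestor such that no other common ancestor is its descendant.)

B

Ancestors of Q: {B, H, P, Q, R}.
Ancestors of D: {B, D, H, L, P, R}.
Common ancestors: {B, H, P, R}.
Among these, B is not an ancestor of any other common ancestor — it is the merge base.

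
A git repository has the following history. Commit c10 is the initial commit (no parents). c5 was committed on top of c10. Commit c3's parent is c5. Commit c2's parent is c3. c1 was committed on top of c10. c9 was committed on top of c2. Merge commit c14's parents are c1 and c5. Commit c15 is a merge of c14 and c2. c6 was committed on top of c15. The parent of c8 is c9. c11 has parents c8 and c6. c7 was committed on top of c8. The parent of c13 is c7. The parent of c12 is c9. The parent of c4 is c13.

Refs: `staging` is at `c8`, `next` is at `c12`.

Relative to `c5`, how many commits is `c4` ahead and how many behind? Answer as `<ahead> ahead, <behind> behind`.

7 ahead, 0 behind

Reachable from c4: {c10, c13, c2, c3, c4, c5, c7, c8, c9}.
Reachable from c5: {c10, c5}.
Only in c4's history (ahead): {c13, c2, c3, c4, c7, c8, c9} — 7.
Only in c5's history (behind): {} — 0.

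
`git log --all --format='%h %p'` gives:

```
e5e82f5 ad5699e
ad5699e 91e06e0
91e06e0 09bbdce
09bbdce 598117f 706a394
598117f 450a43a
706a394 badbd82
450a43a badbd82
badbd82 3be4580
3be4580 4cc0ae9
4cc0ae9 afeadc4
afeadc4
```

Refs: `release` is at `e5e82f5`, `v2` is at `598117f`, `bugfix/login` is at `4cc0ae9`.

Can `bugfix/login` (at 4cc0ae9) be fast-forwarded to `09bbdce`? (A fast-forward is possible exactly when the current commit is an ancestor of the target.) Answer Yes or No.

Yes

A fast-forward from 4cc0ae9 to 09bbdce is possible iff 4cc0ae9 is an ancestor of 09bbdce.
Ancestors of 09bbdce: {09bbdce, 3be4580, 450a43a, 4cc0ae9, 598117f, 706a394, afeadc4, badbd82}.
4cc0ae9 is among them, so fast-forward is possible.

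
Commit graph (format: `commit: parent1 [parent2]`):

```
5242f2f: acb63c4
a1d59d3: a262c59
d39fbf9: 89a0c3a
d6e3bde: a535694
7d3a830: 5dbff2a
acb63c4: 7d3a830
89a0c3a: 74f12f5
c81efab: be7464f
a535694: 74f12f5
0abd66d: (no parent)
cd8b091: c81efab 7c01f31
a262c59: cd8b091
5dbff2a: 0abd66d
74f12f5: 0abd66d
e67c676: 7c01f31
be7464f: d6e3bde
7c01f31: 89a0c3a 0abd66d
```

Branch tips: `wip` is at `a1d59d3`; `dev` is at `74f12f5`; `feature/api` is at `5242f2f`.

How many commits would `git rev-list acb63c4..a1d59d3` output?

10

Reachable from a1d59d3: {0abd66d, 74f12f5, 7c01f31, 89a0c3a, a1d59d3, a262c59, a535694, be7464f, c81efab, cd8b091, d6e3bde}.
Reachable from acb63c4: {0abd66d, 5dbff2a, 7d3a830, acb63c4}.
In a1d59d3's history but not acb63c4's: {74f12f5, 7c01f31, 89a0c3a, a1d59d3, a262c59, a535694, be7464f, c81efab, cd8b091, d6e3bde} — 10 commits.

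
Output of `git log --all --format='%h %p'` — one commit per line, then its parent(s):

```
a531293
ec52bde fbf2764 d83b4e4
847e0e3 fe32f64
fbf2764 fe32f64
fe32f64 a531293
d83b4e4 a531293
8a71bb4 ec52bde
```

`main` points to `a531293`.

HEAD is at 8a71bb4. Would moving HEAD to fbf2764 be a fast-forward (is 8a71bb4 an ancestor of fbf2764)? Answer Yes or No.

A fast-forward from 8a71bb4 to fbf2764 is possible iff 8a71bb4 is an ancestor of fbf2764.
Ancestors of fbf2764: {a531293, fbf2764, fe32f64}.
8a71bb4 is not among them, so fast-forward is not possible.

No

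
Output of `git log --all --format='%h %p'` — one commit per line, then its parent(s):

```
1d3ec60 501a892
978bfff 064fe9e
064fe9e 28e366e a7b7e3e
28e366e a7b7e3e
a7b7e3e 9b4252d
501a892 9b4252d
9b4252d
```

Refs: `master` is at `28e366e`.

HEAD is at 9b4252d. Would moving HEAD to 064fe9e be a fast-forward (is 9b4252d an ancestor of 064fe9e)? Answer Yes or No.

Yes

A fast-forward from 9b4252d to 064fe9e is possible iff 9b4252d is an ancestor of 064fe9e.
Ancestors of 064fe9e: {064fe9e, 28e366e, 9b4252d, a7b7e3e}.
9b4252d is among them, so fast-forward is possible.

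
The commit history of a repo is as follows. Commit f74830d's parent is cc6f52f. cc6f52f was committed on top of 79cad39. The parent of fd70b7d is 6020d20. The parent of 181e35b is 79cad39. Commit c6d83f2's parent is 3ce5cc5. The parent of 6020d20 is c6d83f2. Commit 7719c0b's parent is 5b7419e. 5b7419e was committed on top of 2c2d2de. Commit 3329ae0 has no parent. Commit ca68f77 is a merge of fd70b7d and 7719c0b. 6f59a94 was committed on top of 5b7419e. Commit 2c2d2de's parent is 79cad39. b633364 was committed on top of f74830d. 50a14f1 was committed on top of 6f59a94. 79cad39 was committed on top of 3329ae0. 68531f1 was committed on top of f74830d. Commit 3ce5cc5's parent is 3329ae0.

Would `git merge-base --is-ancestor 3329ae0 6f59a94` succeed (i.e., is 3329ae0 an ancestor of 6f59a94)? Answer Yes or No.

Ancestors of 6f59a94 (commits reachable by following parents): {2c2d2de, 3329ae0, 5b7419e, 6f59a94, 79cad39}.
3329ae0 is in that set, so it is an ancestor of 6f59a94.

Yes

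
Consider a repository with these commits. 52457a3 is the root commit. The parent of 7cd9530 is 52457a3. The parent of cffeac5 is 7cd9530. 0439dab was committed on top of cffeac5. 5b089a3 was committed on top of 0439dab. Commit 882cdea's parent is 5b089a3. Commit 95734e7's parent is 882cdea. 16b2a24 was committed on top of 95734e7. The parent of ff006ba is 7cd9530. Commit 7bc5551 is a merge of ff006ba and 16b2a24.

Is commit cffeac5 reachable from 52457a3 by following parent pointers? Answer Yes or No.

Ancestors of 52457a3: {52457a3}.
cffeac5 is not in that set, so it is not an ancestor of 52457a3.

No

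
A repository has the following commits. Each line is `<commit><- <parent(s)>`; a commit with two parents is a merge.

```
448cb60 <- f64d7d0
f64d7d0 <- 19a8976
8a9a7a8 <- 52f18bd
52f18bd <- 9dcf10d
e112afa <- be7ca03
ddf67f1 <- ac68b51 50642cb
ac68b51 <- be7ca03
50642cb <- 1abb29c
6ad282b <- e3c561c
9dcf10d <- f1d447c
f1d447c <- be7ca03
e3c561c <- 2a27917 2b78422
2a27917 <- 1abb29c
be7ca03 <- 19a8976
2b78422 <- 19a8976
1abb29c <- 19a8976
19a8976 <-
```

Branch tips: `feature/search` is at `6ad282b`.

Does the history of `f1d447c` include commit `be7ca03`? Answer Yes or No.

Ancestors of f1d447c (commits reachable by following parents): {19a8976, be7ca03, f1d447c}.
be7ca03 is in that set, so it is an ancestor of f1d447c.

Yes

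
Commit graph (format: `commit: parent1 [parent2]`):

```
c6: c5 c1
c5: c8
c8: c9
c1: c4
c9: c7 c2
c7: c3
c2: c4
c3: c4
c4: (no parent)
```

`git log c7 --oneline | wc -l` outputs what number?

3

Walking parent pointers from c7: reachable set = {c3, c4, c7}.
That is 3 commits.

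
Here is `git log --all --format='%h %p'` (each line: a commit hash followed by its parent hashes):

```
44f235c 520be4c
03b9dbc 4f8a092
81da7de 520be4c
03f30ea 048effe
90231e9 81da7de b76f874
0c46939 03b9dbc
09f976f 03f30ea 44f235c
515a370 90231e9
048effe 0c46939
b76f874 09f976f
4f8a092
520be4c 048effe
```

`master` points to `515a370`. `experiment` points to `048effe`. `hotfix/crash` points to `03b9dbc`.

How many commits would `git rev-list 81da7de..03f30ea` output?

1

Reachable from 03f30ea: {03b9dbc, 03f30ea, 048effe, 0c46939, 4f8a092}.
Reachable from 81da7de: {03b9dbc, 048effe, 0c46939, 4f8a092, 520be4c, 81da7de}.
In 03f30ea's history but not 81da7de's: {03f30ea} — 1 commit.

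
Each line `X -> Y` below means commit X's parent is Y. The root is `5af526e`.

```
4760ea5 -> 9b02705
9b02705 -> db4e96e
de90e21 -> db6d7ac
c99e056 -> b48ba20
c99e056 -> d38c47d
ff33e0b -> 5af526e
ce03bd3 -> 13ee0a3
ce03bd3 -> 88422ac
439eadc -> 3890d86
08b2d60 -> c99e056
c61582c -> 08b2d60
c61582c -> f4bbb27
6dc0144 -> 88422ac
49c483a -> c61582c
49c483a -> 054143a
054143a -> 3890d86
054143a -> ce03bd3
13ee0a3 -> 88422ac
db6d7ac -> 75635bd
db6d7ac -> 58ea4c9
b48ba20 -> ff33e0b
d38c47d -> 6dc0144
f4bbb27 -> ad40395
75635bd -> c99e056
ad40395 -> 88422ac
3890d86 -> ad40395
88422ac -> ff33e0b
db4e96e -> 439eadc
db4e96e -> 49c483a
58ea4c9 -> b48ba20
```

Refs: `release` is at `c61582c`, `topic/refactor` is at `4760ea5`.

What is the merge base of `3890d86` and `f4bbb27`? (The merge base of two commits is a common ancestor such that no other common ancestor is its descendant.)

ad40395

Ancestors of 3890d86: {3890d86, 5af526e, 88422ac, ad40395, ff33e0b}.
Ancestors of f4bbb27: {5af526e, 88422ac, ad40395, f4bbb27, ff33e0b}.
Common ancestors: {5af526e, 88422ac, ad40395, ff33e0b}.
Among these, ad40395 is not an ancestor of any other common ancestor — it is the merge base.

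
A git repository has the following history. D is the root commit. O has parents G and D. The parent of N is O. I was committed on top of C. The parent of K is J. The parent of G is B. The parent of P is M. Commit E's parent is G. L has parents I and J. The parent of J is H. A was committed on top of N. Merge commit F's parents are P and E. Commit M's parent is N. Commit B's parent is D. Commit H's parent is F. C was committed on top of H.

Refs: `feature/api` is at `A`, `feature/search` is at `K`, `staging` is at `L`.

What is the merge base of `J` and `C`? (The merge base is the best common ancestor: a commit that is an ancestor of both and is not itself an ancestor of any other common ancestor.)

Ancestors of J: {B, D, E, F, G, H, J, M, N, O, P}.
Ancestors of C: {B, C, D, E, F, G, H, M, N, O, P}.
Common ancestors: {B, D, E, F, G, H, M, N, O, P}.
Among these, H is not an ancestor of any other common ancestor — it is the merge base.

H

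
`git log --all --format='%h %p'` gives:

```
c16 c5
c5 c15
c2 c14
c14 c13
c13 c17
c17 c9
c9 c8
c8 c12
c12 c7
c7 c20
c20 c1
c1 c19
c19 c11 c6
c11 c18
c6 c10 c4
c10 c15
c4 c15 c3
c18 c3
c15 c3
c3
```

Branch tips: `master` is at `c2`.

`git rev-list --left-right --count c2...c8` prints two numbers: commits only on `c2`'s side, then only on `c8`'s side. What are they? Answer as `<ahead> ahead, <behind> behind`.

Reachable from c2: {c1, c10, c11, c12, c13, c14, c15, c17, c18, c19, c2, c20, c3, c4, c6, c7, c8, c9}.
Reachable from c8: {c1, c10, c11, c12, c15, c18, c19, c20, c3, c4, c6, c7, c8}.
Only in c2's history (ahead): {c13, c14, c17, c2, c9} — 5.
Only in c8's history (behind): {} — 0.

5 ahead, 0 behind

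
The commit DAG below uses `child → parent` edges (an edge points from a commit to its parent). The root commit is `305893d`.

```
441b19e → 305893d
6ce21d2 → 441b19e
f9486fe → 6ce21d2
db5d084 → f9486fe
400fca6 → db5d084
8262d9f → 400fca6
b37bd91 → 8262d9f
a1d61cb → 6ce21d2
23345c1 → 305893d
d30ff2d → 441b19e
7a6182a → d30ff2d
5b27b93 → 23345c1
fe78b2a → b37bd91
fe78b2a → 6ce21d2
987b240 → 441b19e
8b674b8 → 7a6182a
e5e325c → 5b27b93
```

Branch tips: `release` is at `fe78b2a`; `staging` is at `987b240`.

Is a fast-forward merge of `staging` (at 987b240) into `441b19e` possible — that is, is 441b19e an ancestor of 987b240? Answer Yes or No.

A fast-forward from 441b19e to 987b240 is possible iff 441b19e is an ancestor of 987b240.
Ancestors of 987b240: {305893d, 441b19e, 987b240}.
441b19e is among them, so fast-forward is possible.

Yes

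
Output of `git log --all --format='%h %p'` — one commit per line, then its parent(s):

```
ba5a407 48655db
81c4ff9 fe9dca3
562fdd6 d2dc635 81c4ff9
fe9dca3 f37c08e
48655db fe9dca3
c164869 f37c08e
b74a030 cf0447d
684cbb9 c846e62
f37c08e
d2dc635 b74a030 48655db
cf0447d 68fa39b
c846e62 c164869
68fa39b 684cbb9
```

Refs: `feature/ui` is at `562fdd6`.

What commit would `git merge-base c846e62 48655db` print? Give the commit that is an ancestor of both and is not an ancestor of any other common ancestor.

Ancestors of c846e62: {c164869, c846e62, f37c08e}.
Ancestors of 48655db: {48655db, f37c08e, fe9dca3}.
Common ancestors: {f37c08e}.
The only common ancestor is f37c08e, so it is the merge base.

f37c08e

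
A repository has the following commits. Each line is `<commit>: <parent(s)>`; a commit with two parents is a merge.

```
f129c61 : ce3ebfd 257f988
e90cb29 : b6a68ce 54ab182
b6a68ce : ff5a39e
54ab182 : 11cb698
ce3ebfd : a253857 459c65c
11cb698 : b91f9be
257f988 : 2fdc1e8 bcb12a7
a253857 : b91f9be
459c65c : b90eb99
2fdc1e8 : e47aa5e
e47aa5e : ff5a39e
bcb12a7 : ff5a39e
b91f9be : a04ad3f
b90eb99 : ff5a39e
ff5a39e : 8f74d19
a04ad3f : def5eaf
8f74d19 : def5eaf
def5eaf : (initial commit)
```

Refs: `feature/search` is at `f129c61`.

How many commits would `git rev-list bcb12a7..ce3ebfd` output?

Reachable from ce3ebfd: {459c65c, 8f74d19, a04ad3f, a253857, b90eb99, b91f9be, ce3ebfd, def5eaf, ff5a39e}.
Reachable from bcb12a7: {8f74d19, bcb12a7, def5eaf, ff5a39e}.
In ce3ebfd's history but not bcb12a7's: {459c65c, a04ad3f, a253857, b90eb99, b91f9be, ce3ebfd} — 6 commits.

6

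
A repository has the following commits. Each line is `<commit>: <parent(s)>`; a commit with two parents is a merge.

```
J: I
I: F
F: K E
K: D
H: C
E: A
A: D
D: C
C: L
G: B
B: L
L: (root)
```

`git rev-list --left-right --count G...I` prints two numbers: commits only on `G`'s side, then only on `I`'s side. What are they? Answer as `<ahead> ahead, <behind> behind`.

2 ahead, 7 behind

Reachable from G: {B, G, L}.
Reachable from I: {A, C, D, E, F, I, K, L}.
Only in G's history (ahead): {B, G} — 2.
Only in I's history (behind): {A, C, D, E, F, I, K} — 7.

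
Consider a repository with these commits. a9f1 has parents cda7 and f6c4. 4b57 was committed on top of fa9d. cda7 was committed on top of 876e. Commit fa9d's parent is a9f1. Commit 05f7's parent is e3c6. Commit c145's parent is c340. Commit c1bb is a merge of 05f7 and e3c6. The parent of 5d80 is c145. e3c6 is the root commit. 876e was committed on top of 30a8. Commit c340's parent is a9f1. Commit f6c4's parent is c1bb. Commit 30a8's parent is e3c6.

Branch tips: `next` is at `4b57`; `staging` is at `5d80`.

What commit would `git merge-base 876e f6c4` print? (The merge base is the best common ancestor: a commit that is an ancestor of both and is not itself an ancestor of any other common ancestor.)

e3c6

Ancestors of 876e: {30a8, 876e, e3c6}.
Ancestors of f6c4: {05f7, c1bb, e3c6, f6c4}.
Common ancestors: {e3c6}.
The only common ancestor is e3c6, so it is the merge base.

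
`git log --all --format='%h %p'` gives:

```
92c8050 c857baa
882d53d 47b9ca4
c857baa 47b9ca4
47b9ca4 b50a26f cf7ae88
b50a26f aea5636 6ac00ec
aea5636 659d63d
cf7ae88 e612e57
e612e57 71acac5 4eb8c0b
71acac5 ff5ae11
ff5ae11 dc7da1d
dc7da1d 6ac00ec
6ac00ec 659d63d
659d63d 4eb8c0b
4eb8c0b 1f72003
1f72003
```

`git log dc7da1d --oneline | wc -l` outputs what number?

5

Walking parent pointers from dc7da1d: reachable set = {1f72003, 4eb8c0b, 659d63d, 6ac00ec, dc7da1d}.
That is 5 commits.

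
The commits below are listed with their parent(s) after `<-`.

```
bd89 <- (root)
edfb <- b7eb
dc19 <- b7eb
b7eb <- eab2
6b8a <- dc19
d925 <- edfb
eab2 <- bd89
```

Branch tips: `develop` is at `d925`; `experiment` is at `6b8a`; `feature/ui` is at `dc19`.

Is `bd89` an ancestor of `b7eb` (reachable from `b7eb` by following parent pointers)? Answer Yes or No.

Ancestors of b7eb (commits reachable by following parents): {b7eb, bd89, eab2}.
bd89 is in that set, so it is an ancestor of b7eb.

Yes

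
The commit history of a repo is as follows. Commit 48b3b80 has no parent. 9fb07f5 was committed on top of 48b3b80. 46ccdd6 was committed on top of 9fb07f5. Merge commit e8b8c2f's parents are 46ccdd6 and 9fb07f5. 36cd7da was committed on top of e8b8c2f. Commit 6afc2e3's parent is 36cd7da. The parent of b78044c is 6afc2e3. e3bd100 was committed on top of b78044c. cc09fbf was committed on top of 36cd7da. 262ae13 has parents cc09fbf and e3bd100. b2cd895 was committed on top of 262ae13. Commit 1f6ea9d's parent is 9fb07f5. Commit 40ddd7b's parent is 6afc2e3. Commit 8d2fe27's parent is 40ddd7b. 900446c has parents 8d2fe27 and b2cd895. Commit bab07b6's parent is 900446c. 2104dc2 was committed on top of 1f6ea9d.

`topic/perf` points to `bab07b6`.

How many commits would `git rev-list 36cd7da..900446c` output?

9

Reachable from 900446c: {262ae13, 36cd7da, 40ddd7b, 46ccdd6, 48b3b80, 6afc2e3, 8d2fe27, 900446c, 9fb07f5, b2cd895, b78044c, cc09fbf, e3bd100, e8b8c2f}.
Reachable from 36cd7da: {36cd7da, 46ccdd6, 48b3b80, 9fb07f5, e8b8c2f}.
In 900446c's history but not 36cd7da's: {262ae13, 40ddd7b, 6afc2e3, 8d2fe27, 900446c, b2cd895, b78044c, cc09fbf, e3bd100} — 9 commits.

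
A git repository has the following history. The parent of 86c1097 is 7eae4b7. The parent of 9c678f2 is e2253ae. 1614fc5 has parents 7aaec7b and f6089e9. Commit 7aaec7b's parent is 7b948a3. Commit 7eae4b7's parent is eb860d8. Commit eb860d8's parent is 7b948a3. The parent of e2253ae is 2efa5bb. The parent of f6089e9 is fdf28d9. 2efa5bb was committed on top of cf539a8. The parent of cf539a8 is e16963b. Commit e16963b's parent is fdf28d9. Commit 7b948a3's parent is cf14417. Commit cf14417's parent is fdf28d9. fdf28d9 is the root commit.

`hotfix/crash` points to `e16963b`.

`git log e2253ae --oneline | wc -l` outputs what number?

5

Walking parent pointers from e2253ae: reachable set = {2efa5bb, cf539a8, e16963b, e2253ae, fdf28d9}.
That is 5 commits.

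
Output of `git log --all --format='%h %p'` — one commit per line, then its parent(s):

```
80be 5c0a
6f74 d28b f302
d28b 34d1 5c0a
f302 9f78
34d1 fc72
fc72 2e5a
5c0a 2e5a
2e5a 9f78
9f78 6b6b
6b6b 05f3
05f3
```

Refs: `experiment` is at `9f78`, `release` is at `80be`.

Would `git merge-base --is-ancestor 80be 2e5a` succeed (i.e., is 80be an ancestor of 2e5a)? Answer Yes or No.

Ancestors of 2e5a: {05f3, 2e5a, 6b6b, 9f78}.
80be is not in that set, so it is not an ancestor of 2e5a.

No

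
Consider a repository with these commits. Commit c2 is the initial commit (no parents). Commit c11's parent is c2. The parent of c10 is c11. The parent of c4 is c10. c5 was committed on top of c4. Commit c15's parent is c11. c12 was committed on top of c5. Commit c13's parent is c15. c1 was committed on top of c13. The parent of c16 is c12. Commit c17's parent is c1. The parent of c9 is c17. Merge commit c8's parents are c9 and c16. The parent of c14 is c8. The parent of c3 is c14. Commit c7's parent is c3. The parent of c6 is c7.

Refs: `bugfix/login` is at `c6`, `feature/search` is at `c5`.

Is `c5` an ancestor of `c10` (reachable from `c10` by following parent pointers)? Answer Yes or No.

No

Ancestors of c10: {c10, c11, c2}.
c5 is not in that set, so it is not an ancestor of c10.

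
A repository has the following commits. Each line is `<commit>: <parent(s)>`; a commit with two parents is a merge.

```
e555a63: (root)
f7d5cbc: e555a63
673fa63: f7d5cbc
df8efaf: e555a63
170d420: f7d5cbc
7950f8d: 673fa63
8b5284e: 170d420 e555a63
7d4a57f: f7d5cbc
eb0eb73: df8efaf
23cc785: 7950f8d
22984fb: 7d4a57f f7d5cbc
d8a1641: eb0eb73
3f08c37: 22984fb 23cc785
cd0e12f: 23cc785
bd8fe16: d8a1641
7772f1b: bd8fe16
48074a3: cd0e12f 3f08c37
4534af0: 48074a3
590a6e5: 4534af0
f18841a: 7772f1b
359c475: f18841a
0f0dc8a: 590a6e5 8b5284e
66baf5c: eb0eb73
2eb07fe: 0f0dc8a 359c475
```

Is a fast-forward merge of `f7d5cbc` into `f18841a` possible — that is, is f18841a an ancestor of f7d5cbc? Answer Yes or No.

A fast-forward from f18841a to f7d5cbc is possible iff f18841a is an ancestor of f7d5cbc.
Ancestors of f7d5cbc: {e555a63, f7d5cbc}.
f18841a is not among them, so fast-forward is not possible.

No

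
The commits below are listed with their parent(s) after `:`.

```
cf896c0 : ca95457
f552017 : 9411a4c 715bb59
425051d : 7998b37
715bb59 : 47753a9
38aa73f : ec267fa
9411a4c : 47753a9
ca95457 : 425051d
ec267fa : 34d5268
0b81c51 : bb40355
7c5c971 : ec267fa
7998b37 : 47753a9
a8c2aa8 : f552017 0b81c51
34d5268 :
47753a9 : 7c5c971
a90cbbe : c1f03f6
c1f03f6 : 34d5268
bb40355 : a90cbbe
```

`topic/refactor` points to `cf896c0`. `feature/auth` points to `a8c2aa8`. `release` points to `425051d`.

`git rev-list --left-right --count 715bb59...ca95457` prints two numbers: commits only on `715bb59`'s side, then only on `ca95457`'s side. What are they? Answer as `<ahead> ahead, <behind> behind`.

Reachable from 715bb59: {34d5268, 47753a9, 715bb59, 7c5c971, ec267fa}.
Reachable from ca95457: {34d5268, 425051d, 47753a9, 7998b37, 7c5c971, ca95457, ec267fa}.
Only in 715bb59's history (ahead): {715bb59} — 1.
Only in ca95457's history (behind): {425051d, 7998b37, ca95457} — 3.

1 ahead, 3 behind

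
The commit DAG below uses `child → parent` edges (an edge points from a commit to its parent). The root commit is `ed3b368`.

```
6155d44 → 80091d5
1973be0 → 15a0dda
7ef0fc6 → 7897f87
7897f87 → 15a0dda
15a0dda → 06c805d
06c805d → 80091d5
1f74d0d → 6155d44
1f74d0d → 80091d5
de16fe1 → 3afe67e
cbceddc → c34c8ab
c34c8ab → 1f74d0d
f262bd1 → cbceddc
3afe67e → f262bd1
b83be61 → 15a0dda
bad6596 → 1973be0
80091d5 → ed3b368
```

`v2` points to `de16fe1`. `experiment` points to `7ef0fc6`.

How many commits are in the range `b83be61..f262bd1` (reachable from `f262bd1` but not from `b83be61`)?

5

Reachable from f262bd1: {1f74d0d, 6155d44, 80091d5, c34c8ab, cbceddc, ed3b368, f262bd1}.
Reachable from b83be61: {06c805d, 15a0dda, 80091d5, b83be61, ed3b368}.
In f262bd1's history but not b83be61's: {1f74d0d, 6155d44, c34c8ab, cbceddc, f262bd1} — 5 commits.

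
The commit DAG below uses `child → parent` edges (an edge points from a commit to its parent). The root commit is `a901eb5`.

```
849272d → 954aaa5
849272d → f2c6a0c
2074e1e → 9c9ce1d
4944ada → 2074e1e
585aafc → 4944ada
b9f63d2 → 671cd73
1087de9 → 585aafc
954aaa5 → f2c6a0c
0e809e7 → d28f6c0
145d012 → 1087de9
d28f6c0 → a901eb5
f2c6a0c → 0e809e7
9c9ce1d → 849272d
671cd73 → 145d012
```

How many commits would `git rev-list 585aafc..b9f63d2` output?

4

Reachable from b9f63d2: {0e809e7, 1087de9, 145d012, 2074e1e, 4944ada, 585aafc, 671cd73, 849272d, 954aaa5, 9c9ce1d, a901eb5, b9f63d2, d28f6c0, f2c6a0c}.
Reachable from 585aafc: {0e809e7, 2074e1e, 4944ada, 585aafc, 849272d, 954aaa5, 9c9ce1d, a901eb5, d28f6c0, f2c6a0c}.
In b9f63d2's history but not 585aafc's: {1087de9, 145d012, 671cd73, b9f63d2} — 4 commits.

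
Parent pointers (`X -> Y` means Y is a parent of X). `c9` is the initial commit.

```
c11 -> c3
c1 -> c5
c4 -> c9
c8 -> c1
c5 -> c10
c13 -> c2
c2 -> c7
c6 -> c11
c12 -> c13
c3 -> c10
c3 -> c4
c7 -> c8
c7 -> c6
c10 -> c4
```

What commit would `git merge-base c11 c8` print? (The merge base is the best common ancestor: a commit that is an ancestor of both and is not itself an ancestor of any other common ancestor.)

Ancestors of c11: {c10, c11, c3, c4, c9}.
Ancestors of c8: {c1, c10, c4, c5, c8, c9}.
Common ancestors: {c10, c4, c9}.
Among these, c10 is not an ancestor of any other common ancestor — it is the merge base.

c10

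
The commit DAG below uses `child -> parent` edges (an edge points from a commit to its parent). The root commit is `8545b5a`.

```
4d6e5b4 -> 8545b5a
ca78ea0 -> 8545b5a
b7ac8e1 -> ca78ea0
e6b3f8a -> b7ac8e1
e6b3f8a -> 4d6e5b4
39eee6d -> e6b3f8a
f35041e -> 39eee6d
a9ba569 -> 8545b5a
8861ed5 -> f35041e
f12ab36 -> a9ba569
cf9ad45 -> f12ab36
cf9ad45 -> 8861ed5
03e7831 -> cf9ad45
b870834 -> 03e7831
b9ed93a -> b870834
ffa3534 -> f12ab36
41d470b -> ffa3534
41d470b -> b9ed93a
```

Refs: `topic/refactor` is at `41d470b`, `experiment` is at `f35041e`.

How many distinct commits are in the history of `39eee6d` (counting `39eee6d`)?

Walking parent pointers from 39eee6d: reachable set = {39eee6d, 4d6e5b4, 8545b5a, b7ac8e1, ca78ea0, e6b3f8a}.
That is 6 commits.

6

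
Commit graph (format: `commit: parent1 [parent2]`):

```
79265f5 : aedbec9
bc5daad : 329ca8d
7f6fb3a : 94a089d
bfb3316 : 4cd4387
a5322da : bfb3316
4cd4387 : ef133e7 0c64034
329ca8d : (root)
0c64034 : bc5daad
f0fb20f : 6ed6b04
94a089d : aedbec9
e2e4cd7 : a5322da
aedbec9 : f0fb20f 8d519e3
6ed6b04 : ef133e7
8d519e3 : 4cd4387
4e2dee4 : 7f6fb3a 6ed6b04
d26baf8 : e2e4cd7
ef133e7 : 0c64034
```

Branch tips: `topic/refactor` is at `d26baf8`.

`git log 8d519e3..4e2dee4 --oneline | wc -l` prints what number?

6

Reachable from 4e2dee4: {0c64034, 329ca8d, 4cd4387, 4e2dee4, 6ed6b04, 7f6fb3a, 8d519e3, 94a089d, aedbec9, bc5daad, ef133e7, f0fb20f}.
Reachable from 8d519e3: {0c64034, 329ca8d, 4cd4387, 8d519e3, bc5daad, ef133e7}.
In 4e2dee4's history but not 8d519e3's: {4e2dee4, 6ed6b04, 7f6fb3a, 94a089d, aedbec9, f0fb20f} — 6 commits.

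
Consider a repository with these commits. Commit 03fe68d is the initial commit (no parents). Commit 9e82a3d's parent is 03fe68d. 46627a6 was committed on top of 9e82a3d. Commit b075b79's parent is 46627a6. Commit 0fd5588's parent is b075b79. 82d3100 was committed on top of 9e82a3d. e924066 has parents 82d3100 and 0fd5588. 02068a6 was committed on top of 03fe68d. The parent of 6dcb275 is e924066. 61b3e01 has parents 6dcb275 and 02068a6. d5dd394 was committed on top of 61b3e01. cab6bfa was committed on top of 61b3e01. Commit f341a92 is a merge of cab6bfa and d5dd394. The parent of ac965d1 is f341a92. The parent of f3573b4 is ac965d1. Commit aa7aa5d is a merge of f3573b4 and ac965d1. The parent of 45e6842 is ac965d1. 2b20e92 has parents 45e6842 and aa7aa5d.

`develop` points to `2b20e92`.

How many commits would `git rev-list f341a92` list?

13

Walking parent pointers from f341a92: reachable set = {02068a6, 03fe68d, 0fd5588, 46627a6, 61b3e01, 6dcb275, 82d3100, 9e82a3d, b075b79, cab6bfa, d5dd394, e924066, f341a92}.
That is 13 commits.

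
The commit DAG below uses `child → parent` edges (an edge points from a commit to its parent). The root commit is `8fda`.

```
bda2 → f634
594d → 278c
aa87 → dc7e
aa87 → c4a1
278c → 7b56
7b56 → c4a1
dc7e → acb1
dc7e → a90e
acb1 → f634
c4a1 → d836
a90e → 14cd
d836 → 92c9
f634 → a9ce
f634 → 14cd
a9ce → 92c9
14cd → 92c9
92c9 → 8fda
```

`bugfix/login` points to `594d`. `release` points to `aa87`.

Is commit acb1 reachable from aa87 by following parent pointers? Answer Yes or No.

Ancestors of aa87 (commits reachable by following parents): {14cd, 8fda, 92c9, a90e, a9ce, aa87, acb1, c4a1, d836, dc7e, f634}.
acb1 is in that set, so it is an ancestor of aa87.

Yes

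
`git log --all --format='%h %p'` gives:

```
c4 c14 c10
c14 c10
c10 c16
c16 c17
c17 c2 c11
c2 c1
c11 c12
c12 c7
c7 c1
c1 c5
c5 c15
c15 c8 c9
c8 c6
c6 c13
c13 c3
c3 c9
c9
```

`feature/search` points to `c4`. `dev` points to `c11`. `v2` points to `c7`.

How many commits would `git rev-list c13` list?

Walking parent pointers from c13: reachable set = {c13, c3, c9}.
That is 3 commits.

3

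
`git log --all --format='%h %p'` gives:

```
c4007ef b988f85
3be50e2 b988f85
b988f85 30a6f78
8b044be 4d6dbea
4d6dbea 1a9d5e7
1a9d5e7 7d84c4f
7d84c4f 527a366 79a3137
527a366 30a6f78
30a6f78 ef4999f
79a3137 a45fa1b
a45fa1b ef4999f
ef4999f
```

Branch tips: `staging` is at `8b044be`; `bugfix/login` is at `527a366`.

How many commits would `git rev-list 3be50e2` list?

4

Walking parent pointers from 3be50e2: reachable set = {30a6f78, 3be50e2, b988f85, ef4999f}.
That is 4 commits.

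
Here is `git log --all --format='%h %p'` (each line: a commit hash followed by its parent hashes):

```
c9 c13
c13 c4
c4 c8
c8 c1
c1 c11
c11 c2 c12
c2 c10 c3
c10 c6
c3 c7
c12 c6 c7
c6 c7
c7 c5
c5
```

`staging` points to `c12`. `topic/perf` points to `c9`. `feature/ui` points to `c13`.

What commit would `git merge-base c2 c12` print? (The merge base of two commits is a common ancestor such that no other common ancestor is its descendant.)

c6

Ancestors of c2: {c10, c2, c3, c5, c6, c7}.
Ancestors of c12: {c12, c5, c6, c7}.
Common ancestors: {c5, c6, c7}.
Among these, c6 is not an ancestor of any other common ancestor — it is the merge base.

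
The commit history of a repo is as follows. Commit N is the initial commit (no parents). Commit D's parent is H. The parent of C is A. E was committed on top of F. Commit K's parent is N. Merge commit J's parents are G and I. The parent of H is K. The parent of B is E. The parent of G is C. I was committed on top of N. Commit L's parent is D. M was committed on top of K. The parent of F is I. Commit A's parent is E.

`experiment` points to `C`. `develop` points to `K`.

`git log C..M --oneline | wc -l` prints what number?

Reachable from M: {K, M, N}.
Reachable from C: {A, C, E, F, I, N}.
In M's history but not C's: {K, M} — 2 commits.

2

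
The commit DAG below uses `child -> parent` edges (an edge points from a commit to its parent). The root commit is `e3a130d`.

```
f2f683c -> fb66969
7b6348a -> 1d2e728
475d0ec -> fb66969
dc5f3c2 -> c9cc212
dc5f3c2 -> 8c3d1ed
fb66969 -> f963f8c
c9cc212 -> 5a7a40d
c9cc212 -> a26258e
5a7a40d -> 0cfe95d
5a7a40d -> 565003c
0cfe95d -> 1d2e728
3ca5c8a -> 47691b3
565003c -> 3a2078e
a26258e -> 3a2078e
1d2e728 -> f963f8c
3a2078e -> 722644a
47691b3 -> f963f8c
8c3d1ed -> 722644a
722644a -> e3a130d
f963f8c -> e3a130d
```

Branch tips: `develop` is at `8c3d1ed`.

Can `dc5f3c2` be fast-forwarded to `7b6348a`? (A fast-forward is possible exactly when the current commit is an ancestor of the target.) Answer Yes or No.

A fast-forward from dc5f3c2 to 7b6348a is possible iff dc5f3c2 is an ancestor of 7b6348a.
Ancestors of 7b6348a: {1d2e728, 7b6348a, e3a130d, f963f8c}.
dc5f3c2 is not among them, so fast-forward is not possible.

No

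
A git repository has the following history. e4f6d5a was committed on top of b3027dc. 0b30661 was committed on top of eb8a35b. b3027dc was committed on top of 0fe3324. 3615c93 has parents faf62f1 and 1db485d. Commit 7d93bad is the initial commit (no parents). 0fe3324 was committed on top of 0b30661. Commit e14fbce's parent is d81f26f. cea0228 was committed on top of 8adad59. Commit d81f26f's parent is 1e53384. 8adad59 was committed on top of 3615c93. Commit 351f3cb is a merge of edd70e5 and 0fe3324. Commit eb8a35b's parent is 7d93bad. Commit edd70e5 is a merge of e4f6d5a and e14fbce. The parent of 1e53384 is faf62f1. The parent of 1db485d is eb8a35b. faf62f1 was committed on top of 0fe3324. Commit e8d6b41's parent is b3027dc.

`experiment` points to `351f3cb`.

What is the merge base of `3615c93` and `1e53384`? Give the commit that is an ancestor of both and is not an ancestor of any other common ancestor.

faf62f1

Ancestors of 3615c93: {0b30661, 0fe3324, 1db485d, 3615c93, 7d93bad, eb8a35b, faf62f1}.
Ancestors of 1e53384: {0b30661, 0fe3324, 1e53384, 7d93bad, eb8a35b, faf62f1}.
Common ancestors: {0b30661, 0fe3324, 7d93bad, eb8a35b, faf62f1}.
Among these, faf62f1 is not an ancestor of any other common ancestor — it is the merge base.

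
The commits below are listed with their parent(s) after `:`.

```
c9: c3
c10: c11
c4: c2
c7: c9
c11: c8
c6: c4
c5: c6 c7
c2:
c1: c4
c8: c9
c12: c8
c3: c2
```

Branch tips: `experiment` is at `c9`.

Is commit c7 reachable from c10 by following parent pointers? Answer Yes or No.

Ancestors of c10: {c10, c11, c2, c3, c8, c9}.
c7 is not in that set, so it is not an ancestor of c10.

No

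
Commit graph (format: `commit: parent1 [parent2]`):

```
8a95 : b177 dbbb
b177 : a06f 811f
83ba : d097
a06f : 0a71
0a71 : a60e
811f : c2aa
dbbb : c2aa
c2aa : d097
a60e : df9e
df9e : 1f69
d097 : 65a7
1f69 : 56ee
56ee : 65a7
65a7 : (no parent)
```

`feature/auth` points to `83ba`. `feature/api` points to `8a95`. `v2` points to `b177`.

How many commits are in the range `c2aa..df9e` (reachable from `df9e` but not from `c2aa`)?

Reachable from df9e: {1f69, 56ee, 65a7, df9e}.
Reachable from c2aa: {65a7, c2aa, d097}.
In df9e's history but not c2aa's: {1f69, 56ee, df9e} — 3 commits.

3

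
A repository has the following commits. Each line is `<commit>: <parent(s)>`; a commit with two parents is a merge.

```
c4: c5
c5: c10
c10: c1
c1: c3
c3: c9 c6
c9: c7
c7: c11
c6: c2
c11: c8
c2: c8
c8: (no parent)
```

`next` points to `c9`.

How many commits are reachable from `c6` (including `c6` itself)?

3

Walking parent pointers from c6: reachable set = {c2, c6, c8}.
That is 3 commits.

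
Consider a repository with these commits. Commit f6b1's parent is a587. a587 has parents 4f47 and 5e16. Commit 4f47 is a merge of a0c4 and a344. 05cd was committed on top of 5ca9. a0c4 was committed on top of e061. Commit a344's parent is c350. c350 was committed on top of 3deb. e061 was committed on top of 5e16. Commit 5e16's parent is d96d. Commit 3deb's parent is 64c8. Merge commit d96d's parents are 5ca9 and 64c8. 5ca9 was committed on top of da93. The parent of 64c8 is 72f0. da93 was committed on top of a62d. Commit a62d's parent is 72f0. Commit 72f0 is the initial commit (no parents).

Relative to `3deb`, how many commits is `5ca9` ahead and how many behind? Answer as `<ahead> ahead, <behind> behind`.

3 ahead, 2 behind

Reachable from 5ca9: {5ca9, 72f0, a62d, da93}.
Reachable from 3deb: {3deb, 64c8, 72f0}.
Only in 5ca9's history (ahead): {5ca9, a62d, da93} — 3.
Only in 3deb's history (behind): {3deb, 64c8} — 2.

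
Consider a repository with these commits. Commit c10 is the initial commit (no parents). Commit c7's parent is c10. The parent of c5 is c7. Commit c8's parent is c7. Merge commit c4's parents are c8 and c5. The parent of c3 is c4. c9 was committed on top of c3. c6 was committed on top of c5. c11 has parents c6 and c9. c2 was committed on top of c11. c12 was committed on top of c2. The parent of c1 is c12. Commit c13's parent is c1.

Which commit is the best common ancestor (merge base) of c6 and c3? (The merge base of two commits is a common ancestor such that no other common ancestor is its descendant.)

c5

Ancestors of c6: {c10, c5, c6, c7}.
Ancestors of c3: {c10, c3, c4, c5, c7, c8}.
Common ancestors: {c10, c5, c7}.
Among these, c5 is not an ancestor of any other common ancestor — it is the merge base.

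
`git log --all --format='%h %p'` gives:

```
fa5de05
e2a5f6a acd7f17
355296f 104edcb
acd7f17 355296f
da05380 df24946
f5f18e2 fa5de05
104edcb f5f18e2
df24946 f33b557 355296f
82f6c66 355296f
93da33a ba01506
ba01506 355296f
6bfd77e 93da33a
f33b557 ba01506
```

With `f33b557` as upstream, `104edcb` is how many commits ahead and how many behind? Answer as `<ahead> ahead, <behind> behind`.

Reachable from 104edcb: {104edcb, f5f18e2, fa5de05}.
Reachable from f33b557: {104edcb, 355296f, ba01506, f33b557, f5f18e2, fa5de05}.
Only in 104edcb's history (ahead): {} — 0.
Only in f33b557's history (behind): {355296f, ba01506, f33b557} — 3.

0 ahead, 3 behind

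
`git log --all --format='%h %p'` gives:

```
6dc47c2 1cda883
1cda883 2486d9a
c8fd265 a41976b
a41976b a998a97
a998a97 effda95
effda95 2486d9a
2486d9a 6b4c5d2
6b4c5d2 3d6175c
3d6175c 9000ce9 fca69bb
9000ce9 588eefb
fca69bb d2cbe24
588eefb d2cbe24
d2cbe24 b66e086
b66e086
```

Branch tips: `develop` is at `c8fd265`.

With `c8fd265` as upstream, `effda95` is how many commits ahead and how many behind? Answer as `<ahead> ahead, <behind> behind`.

0 ahead, 3 behind

Reachable from effda95: {2486d9a, 3d6175c, 588eefb, 6b4c5d2, 9000ce9, b66e086, d2cbe24, effda95, fca69bb}.
Reachable from c8fd265: {2486d9a, 3d6175c, 588eefb, 6b4c5d2, 9000ce9, a41976b, a998a97, b66e086, c8fd265, d2cbe24, effda95, fca69bb}.
Only in effda95's history (ahead): {} — 0.
Only in c8fd265's history (behind): {a41976b, a998a97, c8fd265} — 3.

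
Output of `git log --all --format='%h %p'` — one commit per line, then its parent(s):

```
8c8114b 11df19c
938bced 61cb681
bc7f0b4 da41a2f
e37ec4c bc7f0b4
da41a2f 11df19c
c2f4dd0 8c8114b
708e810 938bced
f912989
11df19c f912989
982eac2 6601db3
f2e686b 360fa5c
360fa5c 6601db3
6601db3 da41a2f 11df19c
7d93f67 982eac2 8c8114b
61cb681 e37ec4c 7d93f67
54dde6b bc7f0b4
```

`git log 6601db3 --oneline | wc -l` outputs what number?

4

Walking parent pointers from 6601db3: reachable set = {11df19c, 6601db3, da41a2f, f912989}.
That is 4 commits.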